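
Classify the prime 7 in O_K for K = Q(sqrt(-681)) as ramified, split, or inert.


K = Q(sqrt(-681)). Since d mod 4 = 3, disc(K) = -2724.
Check p | disc: -2724 mod 7 = 6.
p does not divide disc. Compute Legendre symbol (d/p):
5^((7-1)/2) mod 7 = -1
(d/p) = -1, so p is inert: (p) stays prime with e=1, f=2, g=1.
Therefore p is inert.

inert


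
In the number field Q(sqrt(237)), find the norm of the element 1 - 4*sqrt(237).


N(a + b*sqrt(d)) = a^2 - d*b^2
= (1)^2 - (237)*(-4)^2
= 1 - 3792
= -3791

-3791


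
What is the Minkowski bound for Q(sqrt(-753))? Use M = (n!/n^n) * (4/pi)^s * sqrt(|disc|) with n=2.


d = -753, d mod 4 = 3, so disc(K) = 4d = -3012; |disc(K)| = 3012
Imaginary quadratic field, so n = 2, s = r2 = 1, r1 = 0
M = (n!/n^n) * (4/pi)^s * sqrt(|disc(K)|) = (2!/2^2) * (4/pi)^1 * sqrt(3012)
= 0.5 * 1.273240 * 54.881691
= 34.9388

34.9388


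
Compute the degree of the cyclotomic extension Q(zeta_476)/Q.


The degree equals Euler's totient phi(476).
476 = 2^2 * 7 * 17
phi(476) = 192

192


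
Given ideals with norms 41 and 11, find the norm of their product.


N(IJ) = N(I) * N(J)
= 41 * 11
= 451

451


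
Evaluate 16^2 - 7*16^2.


x^2 - d*y^2
= 16^2 - 7*16^2
= 256 - 1792
= -1536

-1536


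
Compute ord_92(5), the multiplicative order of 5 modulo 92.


We want ord_92(5), the smallest k >= 1 with 5^k = 1 mod 92.
n = 92 = 2^2 * 23, phi(92) = 44; the order divides phi(n).
Divisors of 44: 1, 2, 4, 11, 22, 44
Repeated squaring mod 92: 5^1 = 5, 5^2 = 25, 5^4 = 73, 5^8 = 85, 5^16 = 49, 5^32 = 9
Test divisors in increasing order:
  k=1: 5^1 = 5 mod 92
  k=2: 5^2 = 25 mod 92
  k=4: 5^4 = 73 mod 92
  k=11: 5^11 = 85 * 25 * 5 = 45 mod 92
  k=22: 5^22 = 49 * 73 * 25 = 1 mod 92  <- first divisor giving 1
Order = 22

22


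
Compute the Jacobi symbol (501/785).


Compute (501/785) via quadratic reciprocity:
  reciprocity: (501/785) -> +(785/501)
  reduce: (284/501)
  pull out 2: (2/501) = -1  (since 501 mod 8 = 5)
  pull out 2: (2/501) = -1  (since 501 mod 8 = 5)
  reciprocity: (71/501) -> +(501/71)
  reduce: (4/71)
  pull out 2: (2/71) = +1  (since 71 mod 8 = 7)
  pull out 2: (2/71) = +1  (since 71 mod 8 = 7)
  (1/71) = 1
Product of signs = 1

1


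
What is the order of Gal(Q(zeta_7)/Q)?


|Gal(Q(zeta_7)/Q)| = phi(7)
= 6

6


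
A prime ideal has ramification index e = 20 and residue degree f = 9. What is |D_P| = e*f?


|D_P| = e * f
= 20 * 9
= 180

180


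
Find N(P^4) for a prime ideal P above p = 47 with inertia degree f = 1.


N(P^a) = p^(a*f)
= 47^(4*1)
= 47^4
= 4879681

4879681


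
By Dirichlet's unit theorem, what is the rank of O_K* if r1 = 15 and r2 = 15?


By Dirichlet's unit theorem:
rank = r1 + r2 - 1
= 15 + 15 - 1
= 29

29


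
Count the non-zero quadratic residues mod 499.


For prime p, the number of non-zero quadratic residues is (p-1)/2.
= (499-1)/2
= 249

249


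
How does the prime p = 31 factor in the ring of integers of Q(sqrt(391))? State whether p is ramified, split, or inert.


K = Q(sqrt(391)). Since d mod 4 = 3, disc(K) = 1564.
Check p | disc: 1564 mod 31 = 14.
p does not divide disc. Compute Legendre symbol (d/p):
19^((31-1)/2) mod 31 = 1
(d/p) = 1, so p splits: (p) = P*P' with e=1, f=1, g=2.
Therefore p is split.

split


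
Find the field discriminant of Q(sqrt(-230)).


For K = Q(sqrt(d)) with d squarefree: disc(K) = d if d = 1 mod 4, and disc(K) = 4d if d = 2 or 3 mod 4.
Here d = -230, and d mod 4 = 2.
d = 2 mod 4, not 1 (O_K = Z[sqrt(d)]), so disc(K) = 4d = 4 * (-230) = -920

-920


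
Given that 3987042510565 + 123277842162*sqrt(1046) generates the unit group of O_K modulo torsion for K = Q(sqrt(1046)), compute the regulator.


epsilon = 3987042510565 + 123277842162*sqrt(1046)
= 7.9741e+12
R = ln(7.9741e+12)
= 29.7072

29.7072


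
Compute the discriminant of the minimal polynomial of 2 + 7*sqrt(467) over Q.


The element 2 + 7*sqrt(467) has minimal polynomial:
x^2 - 4*x - 22879
Discriminant = (-4)^2 - 4*(-22879)
= 16 + 91516
= 91532

91532


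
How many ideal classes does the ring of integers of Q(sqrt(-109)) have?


K = Q(sqrt(-109)). d mod 4 = 3, so D = disc(K) = 4d = -436
h(K) equals the number of primitive reduced positive-definite forms (a, b, c) = a*x^2 + b*x*y + c*y^2 with b^2 - 4ac = D,
where reduced means |b| <= a <= c, with b >= 0 whenever |b| = a or a = c, and primitive means gcd(a, b, c) = 1.
Reduced forces 3a^2 <= |D| = 436, so 1 <= a <= 12; b must have the parity of D, and c = (b^2 - D)/(4a) must be an integer >= a.
Enumerate a = 1..12, b in [-a, a]:
  a=1: (1, 0, 109)  [1]
  a=2: (2, 2, 55)  [1]
  a=3..4: none
  a=5: (5, -2, 22), (5, 2, 22)  [2]
  a=6..9: none
  a=10: (10, -2, 11), (10, 2, 11)  [2]
  a=11..12: none
Total reduced forms: 1 + 1 + 2 + 2 = 6
h = 6

6


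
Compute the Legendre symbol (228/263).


p = 263 is prime, so compute (228/263) with the reciprocity algorithm (Jacobi-symbol steps: pull out 2s via (2/n), flip via reciprocity, reduce):
  pull out 2: (2/263) = +1  (since 263 mod 8 = 7)
  pull out 2: (2/263) = +1  (since 263 mod 8 = 7)
  reciprocity: (57/263) -> +(263/57)
  reduce: (35/57)
  reciprocity: (35/57) -> +(57/35)
  reduce: (22/35)
  pull out 2: (2/35) = -1  (since 35 mod 8 = 3)
  reciprocity: (11/35) -> -(35/11)
  reduce: (2/11)
  pull out 2: (2/11) = -1  (since 11 mod 8 = 3)
  (1/11) = 1
Product of signs = -1
(228/263) = -1

-1


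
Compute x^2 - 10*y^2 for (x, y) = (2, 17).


x^2 - d*y^2
= 2^2 - 10*17^2
= 4 - 2890
= -2886

-2886


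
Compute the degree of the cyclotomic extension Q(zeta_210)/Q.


The degree equals Euler's totient phi(210).
210 = 2 * 3 * 5 * 7
phi(210) = 48

48


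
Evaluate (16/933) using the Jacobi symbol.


Compute (16/933) via quadratic reciprocity:
  pull out 2: (2/933) = -1  (since 933 mod 8 = 5)
  pull out 2: (2/933) = -1  (since 933 mod 8 = 5)
  pull out 2: (2/933) = -1  (since 933 mod 8 = 5)
  pull out 2: (2/933) = -1  (since 933 mod 8 = 5)
  (1/933) = 1
Product of signs = 1

1


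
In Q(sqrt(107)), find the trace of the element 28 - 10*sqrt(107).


Tr(a + b*sqrt(d)) = (a + b*sqrt(d)) + (a - b*sqrt(d)) = 2a
= 2 * (28)
= 56

56


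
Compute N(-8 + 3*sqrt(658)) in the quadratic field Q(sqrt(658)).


N(a + b*sqrt(d)) = a^2 - d*b^2
= (-8)^2 - (658)*(3)^2
= 64 - 5922
= -5858

-5858


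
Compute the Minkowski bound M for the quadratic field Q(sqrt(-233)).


d = -233, d mod 4 = 3, so disc(K) = 4d = -932; |disc(K)| = 932
Imaginary quadratic field, so n = 2, s = r2 = 1, r1 = 0
M = (n!/n^n) * (4/pi)^s * sqrt(|disc(K)|) = (2!/2^2) * (4/pi)^1 * sqrt(932)
= 0.5 * 1.273240 * 30.528675
= 19.4352

19.4352


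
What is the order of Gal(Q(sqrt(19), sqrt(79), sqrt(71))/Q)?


The 3 square roots of distinct primes are multiplicatively independent over Q,
so [K:Q] = 2^3 and Gal(K/Q) is isomorphic to (Z/2Z)^3.
|Gal| = 2^3 = 8

8


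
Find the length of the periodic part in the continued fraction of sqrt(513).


Run the CF algorithm for sqrt(513).
a_0 = floor(sqrt(513)) = 22; set m_0=0, q_0=1.
Recurrence: m' = q*a - m,  q' = (d - m'^2)/q,  a' = floor((a_0 + m')/q').
  step 1: m=22, q=29, a=1
  step 2: m=7, q=16, a=1
  step 3: m=9, q=27, a=1
  step 4: m=18, q=7, a=5
  step 5: m=17, q=32, a=1
  step 6: m=15, q=9, a=4
  step 7: m=21, q=8, a=5
  step 8: m=19, q=19, a=2
  step 9: m=19, q=8, a=5
  step 10: m=21, q=9, a=4
  step 11: m=15, q=32, a=1
  step 12: m=17, q=7, a=5
  step 13: m=18, q=27, a=1
  step 14: m=9, q=16, a=1
  step 15: m=7, q=29, a=1
  step 16: m=22, q=1, a=44
a_16 = 2*a_0 = 44, so the period closes here.
sqrt(513) = [22; 1, 1, 1, 5, 1, 4, 5, 2, 5, 4, 1, 5, 1, 1, 1, 44]
Period length = 16

16


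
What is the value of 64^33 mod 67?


p = 67 is prime and the exponent is (p-1)/2 = 33, so by Euler's criterion 64^33 = (64/67) = +1 or -1 mod 67.
Compute by square-and-multiply:
  33 = 32 + 1 (binary 100001)
  Repeated squaring mod 67: 64^1 = 64, 64^2 = 9, 64^4 = 14, 64^8 = 62, 64^16 = 25, 64^32 = 22
  64^33 = 64^32 * 64^1 = 22 * 64 mod 67
    22 * 64 = 1408 = 1 mod 67
  64^33 = 1 mod 67
Result 1: 64 is a quadratic residue mod 67.
64^33 mod 67 = 1

1


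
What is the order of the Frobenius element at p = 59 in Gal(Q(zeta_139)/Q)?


The Frobenius at p in Gal(Q(zeta_n)/Q) = (Z/nZ)* is the class of p, so its order is ord_139(59), the smallest k >= 1 with 59^k = 1 mod 139.
n = 139 = 139, phi(139) = 138; the order divides phi(n).
Divisors of 138: 1, 2, 3, 6, 23, 46, 69, 138
Repeated squaring mod 139: 59^1 = 59, 59^2 = 6, 59^4 = 36, 59^8 = 45, 59^16 = 79, 59^32 = 125, 59^64 = 57, 59^128 = 52
Test divisors in increasing order:
  k=1: 59^1 = 59 mod 139
  k=2: 59^2 = 6 mod 139
  k=3: 59^3 = 6 * 59 = 76 mod 139
  k=6: 59^6 = 36 * 6 = 77 mod 139
  k=23: 59^23 = 79 * 36 * 6 * 59 = 138 mod 139
  k=46: 59^46 = 125 * 45 * 36 * 6 = 1 mod 139  <- first divisor giving 1
Order = 46

46


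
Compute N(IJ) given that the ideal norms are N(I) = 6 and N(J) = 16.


N(IJ) = N(I) * N(J)
= 6 * 16
= 96

96


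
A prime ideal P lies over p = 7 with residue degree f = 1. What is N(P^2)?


N(P^a) = p^(a*f)
= 7^(2*1)
= 7^2
= 49

49


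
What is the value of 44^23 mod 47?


p = 47 is prime and the exponent is (p-1)/2 = 23, so by Euler's criterion 44^23 = (44/47) = +1 or -1 mod 47.
Compute by square-and-multiply:
  23 = 16 + 4 + 2 + 1 (binary 10111)
  Repeated squaring mod 47: 44^1 = 44, 44^2 = 9, 44^4 = 34, 44^8 = 28, 44^16 = 32
  44^23 = 44^16 * 44^4 * 44^2 * 44^1 = 32 * 34 * 9 * 44 mod 47
    32 * 34 = 1088 = 7 mod 47
    7 * 9 = 63 = 16 mod 47
    16 * 44 = 704 = 46 mod 47
  44^23 = 46 mod 47
Result 46 = p - 1 = -1 mod 47: 44 is a quadratic non-residue mod 47. As a residue in [0, p-1] the value is 46.
44^23 mod 47 = 46

46


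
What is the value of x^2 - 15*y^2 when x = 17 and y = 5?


x^2 - d*y^2
= 17^2 - 15*5^2
= 289 - 375
= -86

-86


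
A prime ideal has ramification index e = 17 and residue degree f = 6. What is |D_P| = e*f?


|D_P| = e * f
= 17 * 6
= 102

102


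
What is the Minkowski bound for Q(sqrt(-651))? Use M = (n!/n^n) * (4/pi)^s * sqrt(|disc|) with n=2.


d = -651, d mod 4 = 1, so disc(K) = d = -651; |disc(K)| = 651
Imaginary quadratic field, so n = 2, s = r2 = 1, r1 = 0
M = (n!/n^n) * (4/pi)^s * sqrt(|disc(K)|) = (2!/2^2) * (4/pi)^1 * sqrt(651)
= 0.5 * 1.273240 * 25.514702
= 16.2432

16.2432


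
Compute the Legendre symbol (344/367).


p = 367 is prime, so compute (344/367) with the reciprocity algorithm (Jacobi-symbol steps: pull out 2s via (2/n), flip via reciprocity, reduce):
  pull out 2: (2/367) = +1  (since 367 mod 8 = 7)
  pull out 2: (2/367) = +1  (since 367 mod 8 = 7)
  pull out 2: (2/367) = +1  (since 367 mod 8 = 7)
  reciprocity: (43/367) -> -(367/43)
  reduce: (23/43)
  reciprocity: (23/43) -> -(43/23)
  reduce: (20/23)
  pull out 2: (2/23) = +1  (since 23 mod 8 = 7)
  pull out 2: (2/23) = +1  (since 23 mod 8 = 7)
  reciprocity: (5/23) -> +(23/5)
  reduce: (3/5)
  reciprocity: (3/5) -> +(5/3)
  reduce: (2/3)
  pull out 2: (2/3) = -1  (since 3 mod 8 = 3)
  (1/3) = 1
Product of signs = -1
(344/367) = -1

-1


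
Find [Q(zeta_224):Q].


The degree equals Euler's totient phi(224).
224 = 2^5 * 7
phi(224) = 96

96


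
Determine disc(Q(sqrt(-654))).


For K = Q(sqrt(d)) with d squarefree: disc(K) = d if d = 1 mod 4, and disc(K) = 4d if d = 2 or 3 mod 4.
Here d = -654, and d mod 4 = 2.
d = 2 mod 4, not 1 (O_K = Z[sqrt(d)]), so disc(K) = 4d = 4 * (-654) = -2616

-2616


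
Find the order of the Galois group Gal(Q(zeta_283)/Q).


|Gal(Q(zeta_283)/Q)| = phi(283)
= 282

282


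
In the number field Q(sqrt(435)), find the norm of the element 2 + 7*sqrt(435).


N(a + b*sqrt(d)) = a^2 - d*b^2
= (2)^2 - (435)*(7)^2
= 4 - 21315
= -21311

-21311


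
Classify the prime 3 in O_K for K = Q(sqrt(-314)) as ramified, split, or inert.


K = Q(sqrt(-314)). Since d mod 4 = 2, disc(K) = -1256.
Check p | disc: -1256 mod 3 = 1.
p does not divide disc. Compute Legendre symbol (d/p):
1^((3-1)/2) mod 3 = 1
(d/p) = 1, so p splits: (p) = P*P' with e=1, f=1, g=2.
Therefore p is split.

split


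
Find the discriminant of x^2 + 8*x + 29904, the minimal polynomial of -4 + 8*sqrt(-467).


The element -4 + 8*sqrt(-467) has minimal polynomial:
x^2 + 8*x + 29904
Discriminant = (8)^2 - 4*(29904)
= 64 - 119616
= -119552

-119552


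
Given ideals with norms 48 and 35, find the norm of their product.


N(IJ) = N(I) * N(J)
= 48 * 35
= 1680

1680


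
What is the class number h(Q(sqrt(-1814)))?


K = Q(sqrt(-1814)). d mod 4 = 2, so D = disc(K) = 4d = -7256
h(K) equals the number of primitive reduced positive-definite forms (a, b, c) = a*x^2 + b*x*y + c*y^2 with b^2 - 4ac = D,
where reduced means |b| <= a <= c, with b >= 0 whenever |b| = a or a = c, and primitive means gcd(a, b, c) = 1.
Reduced forces 3a^2 <= |D| = 7256, so 1 <= a <= 49; b must have the parity of D, and c = (b^2 - D)/(4a) must be an integer >= a.
Enumerate a = 1..49, b in [-a, a]:
  a=1: (1, 0, 1814)  [1]
  a=2: (2, 0, 907)  [1]
  a=3: (3, -2, 605), (3, 2, 605)  [2]
  a=4: none
  a=5: (5, -2, 363), (5, 2, 363)  [2]
  a=6: (6, -4, 303), (6, 4, 303)  [2]
  a=7..8: none
  a=9: (9, -4, 202), (9, 4, 202)  [2]
  a=10: (10, -8, 183), (10, 8, 183)  [2]
  a=11: (11, -2, 165), (11, 2, 165)  [2]
  a=12..14: none
  a=15: (15, -8, 122), (15, -2, 121), (15, 2, 121), (15, 8, 122)  [4]
  a=16..17: none
  a=18: (18, -4, 101), (18, 4, 101)  [2]
  a=19..21: none
  a=22: (22, -20, 87), (22, 20, 87)  [2]
  a=23: (23, -14, 81), (23, 14, 81)  [2]
  a=24: none
  a=25: (25, -12, 74), (25, 12, 74)  [2]
  a=26: none
  a=27: (27, -14, 69), (27, 14, 69)  [2]
  a=28: none
  a=29: (29, -20, 66), (29, 20, 66)  [2]
  a=30: (30, -28, 67), (30, -8, 61), (30, 8, 61), (30, 28, 67)  [4]
  a=31..32: none
  a=33: (33, -20, 58), (33, -2, 55), (33, 2, 55), (33, 20, 58)  [4]
  a=34..36: none
  a=37: (37, -12, 50), (37, 12, 50)  [2]
  a=38..40: none
  a=41: (41, -40, 54), (41, 40, 54)  [2]
  a=42: none
  a=43: (43, -22, 45), (43, 22, 45)  [2]
  a=44: none
  a=45: (45, -32, 46), (45, 32, 46)  [2]
  a=46..49: none
Total reduced forms: 1 + 1 + 2 + 2 + 2 + 2 + 2 + 2 + 4 + 2 + 2 + 2 + 2 + 2 + 2 + 4 + 4 + 2 + 2 + 2 + 2 = 46
h = 46

46


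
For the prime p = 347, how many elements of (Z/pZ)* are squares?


For prime p, the number of non-zero quadratic residues is (p-1)/2.
= (347-1)/2
= 173

173


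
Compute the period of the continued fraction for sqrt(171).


Run the CF algorithm for sqrt(171).
a_0 = floor(sqrt(171)) = 13; set m_0=0, q_0=1.
Recurrence: m' = q*a - m,  q' = (d - m'^2)/q,  a' = floor((a_0 + m')/q').
  step 1: m=13, q=2, a=13
  step 2: m=13, q=1, a=26
a_2 = 2*a_0 = 26, so the period closes here.
sqrt(171) = [13; 13, 26]
Period length = 2

2


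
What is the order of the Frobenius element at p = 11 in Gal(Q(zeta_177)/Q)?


The Frobenius at p in Gal(Q(zeta_n)/Q) = (Z/nZ)* is the class of p, so its order is ord_177(11), the smallest k >= 1 with 11^k = 1 mod 177.
n = 177 = 3 * 59, phi(177) = 116; the order divides phi(n).
Divisors of 116: 1, 2, 4, 29, 58, 116
Repeated squaring mod 177: 11^1 = 11, 11^2 = 121, 11^4 = 127, 11^8 = 22, 11^16 = 130, 11^32 = 85, 11^64 = 145
Test divisors in increasing order:
  k=1: 11^1 = 11 mod 177
  k=2: 11^2 = 121 mod 177
  k=4: 11^4 = 127 mod 177
  k=29: 11^29 = 130 * 22 * 127 * 11 = 176 mod 177
  k=58: 11^58 = 85 * 130 * 22 * 121 = 1 mod 177  <- first divisor giving 1
Order = 58

58


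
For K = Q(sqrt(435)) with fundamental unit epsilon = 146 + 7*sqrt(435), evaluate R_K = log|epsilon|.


epsilon = 146 + 7*sqrt(435)
= 291.9966
R = ln(291.9966)
= 5.6767

5.6767


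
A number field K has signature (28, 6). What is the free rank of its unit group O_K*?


By Dirichlet's unit theorem:
rank = r1 + r2 - 1
= 28 + 6 - 1
= 33

33


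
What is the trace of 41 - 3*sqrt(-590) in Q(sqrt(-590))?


Tr(a + b*sqrt(d)) = (a + b*sqrt(d)) + (a - b*sqrt(d)) = 2a
= 2 * (41)
= 82

82


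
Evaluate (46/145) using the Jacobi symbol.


Compute (46/145) via quadratic reciprocity:
  pull out 2: (2/145) = +1  (since 145 mod 8 = 1)
  reciprocity: (23/145) -> +(145/23)
  reduce: (7/23)
  reciprocity: (7/23) -> -(23/7)
  reduce: (2/7)
  pull out 2: (2/7) = +1  (since 7 mod 8 = 7)
  (1/7) = 1
Product of signs = -1

-1


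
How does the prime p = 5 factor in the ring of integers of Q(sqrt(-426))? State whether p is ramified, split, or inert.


K = Q(sqrt(-426)). Since d mod 4 = 2, disc(K) = -1704.
Check p | disc: -1704 mod 5 = 1.
p does not divide disc. Compute Legendre symbol (d/p):
4^((5-1)/2) mod 5 = 1
(d/p) = 1, so p splits: (p) = P*P' with e=1, f=1, g=2.
Therefore p is split.

split


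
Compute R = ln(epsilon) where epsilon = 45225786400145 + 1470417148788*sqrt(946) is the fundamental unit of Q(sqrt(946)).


epsilon = 45225786400145 + 1470417148788*sqrt(946)
= 9.0452e+13
R = ln(9.0452e+13)
= 32.1358

32.1358


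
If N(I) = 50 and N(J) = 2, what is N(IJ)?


N(IJ) = N(I) * N(J)
= 50 * 2
= 100

100


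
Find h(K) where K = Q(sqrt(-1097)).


K = Q(sqrt(-1097)). d mod 4 = 3, so D = disc(K) = 4d = -4388
h(K) equals the number of primitive reduced positive-definite forms (a, b, c) = a*x^2 + b*x*y + c*y^2 with b^2 - 4ac = D,
where reduced means |b| <= a <= c, with b >= 0 whenever |b| = a or a = c, and primitive means gcd(a, b, c) = 1.
Reduced forces 3a^2 <= |D| = 4388, so 1 <= a <= 38; b must have the parity of D, and c = (b^2 - D)/(4a) must be an integer >= a.
Enumerate a = 1..38, b in [-a, a]:
  a=1: (1, 0, 1097)  [1]
  a=2: (2, 2, 549)  [1]
  a=3: (3, -2, 366), (3, 2, 366)  [2]
  a=4..5: none
  a=6: (6, -2, 183), (6, 2, 183)  [2]
  a=7: (7, -6, 158), (7, 6, 158)  [2]
  a=8: none
  a=9: (9, -2, 122), (9, 2, 122)  [2]
  a=10: none
  a=11: (11, -10, 102), (11, 10, 102)  [2]
  a=12..13: none
  a=14: (14, -6, 79), (14, 6, 79)  [2]
  a=15..16: none
  a=17: (17, -10, 66), (17, 10, 66)  [2]
  a=18: (18, -2, 61), (18, 2, 61)  [2]
  a=19: (19, -18, 62), (19, 18, 62)  [2]
  a=20: none
  a=21: (21, -20, 57), (21, -8, 53), (21, 8, 53), (21, 20, 57)  [4]
  a=22: (22, -10, 51), (22, 10, 51)  [2]
  a=23..26: none
  a=27: (27, -16, 43), (27, 16, 43)  [2]
  a=28: none
  a=29: (29, -22, 42), (29, 22, 42)  [2]
  a=30: none
  a=31: (31, -18, 38), (31, 18, 38)  [2]
  a=32: none
  a=33: (33, -32, 41), (33, -10, 34), (33, 10, 34), (33, 32, 41)  [4]
  a=34..38: none
Total reduced forms: 1 + 1 + 2 + 2 + 2 + 2 + 2 + 2 + 2 + 2 + 2 + 4 + 2 + 2 + 2 + 2 + 4 = 36
h = 36

36


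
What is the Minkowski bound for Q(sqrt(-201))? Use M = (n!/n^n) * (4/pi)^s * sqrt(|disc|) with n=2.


d = -201, d mod 4 = 3, so disc(K) = 4d = -804; |disc(K)| = 804
Imaginary quadratic field, so n = 2, s = r2 = 1, r1 = 0
M = (n!/n^n) * (4/pi)^s * sqrt(|disc(K)|) = (2!/2^2) * (4/pi)^1 * sqrt(804)
= 0.5 * 1.273240 * 28.354894
= 18.0513

18.0513


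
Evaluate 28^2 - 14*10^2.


x^2 - d*y^2
= 28^2 - 14*10^2
= 784 - 1400
= -616

-616


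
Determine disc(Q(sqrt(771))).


For K = Q(sqrt(d)) with d squarefree: disc(K) = d if d = 1 mod 4, and disc(K) = 4d if d = 2 or 3 mod 4.
Here d = 771, and d mod 4 = 3.
d = 3 mod 4, not 1 (O_K = Z[sqrt(d)]), so disc(K) = 4d = 4 * (771) = 3084

3084


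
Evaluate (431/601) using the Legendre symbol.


p = 601 is prime, so compute (431/601) with the reciprocity algorithm (Jacobi-symbol steps: pull out 2s via (2/n), flip via reciprocity, reduce):
  reciprocity: (431/601) -> +(601/431)
  reduce: (170/431)
  pull out 2: (2/431) = +1  (since 431 mod 8 = 7)
  reciprocity: (85/431) -> +(431/85)
  reduce: (6/85)
  pull out 2: (2/85) = -1  (since 85 mod 8 = 5)
  reciprocity: (3/85) -> +(85/3)
  reduce: (1/3)
  (1/3) = 1
Product of signs = -1
(431/601) = -1

-1


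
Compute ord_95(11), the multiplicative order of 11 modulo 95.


We want ord_95(11), the smallest k >= 1 with 11^k = 1 mod 95.
n = 95 = 5 * 19, phi(95) = 72; the order divides phi(n).
Divisors of 72: 1, 2, 3, 4, 6, 8, 9, 12, 18, 24, 36, 72
Repeated squaring mod 95: 11^1 = 11, 11^2 = 26, 11^4 = 11, 11^8 = 26, 11^16 = 11, 11^32 = 26, 11^64 = 11
Test divisors in increasing order:
  k=1: 11^1 = 11 mod 95
  k=2: 11^2 = 26 mod 95
  k=3: 11^3 = 26 * 11 = 1 mod 95  <- first divisor giving 1
Order = 3

3


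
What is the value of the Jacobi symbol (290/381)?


Compute (290/381) via quadratic reciprocity:
  pull out 2: (2/381) = -1  (since 381 mod 8 = 5)
  reciprocity: (145/381) -> +(381/145)
  reduce: (91/145)
  reciprocity: (91/145) -> +(145/91)
  reduce: (54/91)
  pull out 2: (2/91) = -1  (since 91 mod 8 = 3)
  reciprocity: (27/91) -> -(91/27)
  reduce: (10/27)
  pull out 2: (2/27) = -1  (since 27 mod 8 = 3)
  reciprocity: (5/27) -> +(27/5)
  reduce: (2/5)
  pull out 2: (2/5) = -1  (since 5 mod 8 = 5)
  (1/5) = 1
Product of signs = -1

-1


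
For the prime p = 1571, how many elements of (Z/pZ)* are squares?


For prime p, the number of non-zero quadratic residues is (p-1)/2.
= (1571-1)/2
= 785

785


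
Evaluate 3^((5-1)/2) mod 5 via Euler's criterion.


p = 5 is prime and the exponent is (p-1)/2 = 2, so by Euler's criterion 3^2 = (3/5) = +1 or -1 mod 5.
Compute by square-and-multiply:
  2 = 2 (binary 10)
  Repeated squaring mod 5: 3^1 = 3, 3^2 = 4
  3^2 = 4 mod 5
Result 4 = p - 1 = -1 mod 5: 3 is a quadratic non-residue mod 5. As a residue in [0, p-1] the value is 4.
3^2 mod 5 = 4

4


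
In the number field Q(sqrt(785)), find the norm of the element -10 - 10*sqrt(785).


N(a + b*sqrt(d)) = a^2 - d*b^2
= (-10)^2 - (785)*(-10)^2
= 100 - 78500
= -78400

-78400


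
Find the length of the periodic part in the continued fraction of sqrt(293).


Run the CF algorithm for sqrt(293).
a_0 = floor(sqrt(293)) = 17; set m_0=0, q_0=1.
Recurrence: m' = q*a - m,  q' = (d - m'^2)/q,  a' = floor((a_0 + m')/q').
  step 1: m=17, q=4, a=8
  step 2: m=15, q=17, a=1
  step 3: m=2, q=17, a=1
  step 4: m=15, q=4, a=8
  step 5: m=17, q=1, a=34
a_5 = 2*a_0 = 34, so the period closes here.
sqrt(293) = [17; 8, 1, 1, 8, 34]
Period length = 5

5


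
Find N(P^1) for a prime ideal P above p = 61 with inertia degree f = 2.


N(P^a) = p^(a*f)
= 61^(1*2)
= 61^2
= 3721

3721


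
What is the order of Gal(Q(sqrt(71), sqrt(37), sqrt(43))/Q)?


The 3 square roots of distinct primes are multiplicatively independent over Q,
so [K:Q] = 2^3 and Gal(K/Q) is isomorphic to (Z/2Z)^3.
|Gal| = 2^3 = 8

8


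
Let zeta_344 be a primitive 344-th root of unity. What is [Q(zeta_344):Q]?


The degree equals Euler's totient phi(344).
344 = 2^3 * 43
phi(344) = 168

168


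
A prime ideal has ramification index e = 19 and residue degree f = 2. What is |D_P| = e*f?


|D_P| = e * f
= 19 * 2
= 38

38


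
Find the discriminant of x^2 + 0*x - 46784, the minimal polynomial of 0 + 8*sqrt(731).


The element 0 + 8*sqrt(731) has minimal polynomial:
x^2 + 0*x - 46784
Discriminant = (0)^2 - 4*(-46784)
= 0 + 187136
= 187136

187136


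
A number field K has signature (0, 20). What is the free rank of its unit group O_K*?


By Dirichlet's unit theorem:
rank = r1 + r2 - 1
= 0 + 20 - 1
= 19

19


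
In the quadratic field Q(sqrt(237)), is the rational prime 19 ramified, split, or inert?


K = Q(sqrt(237)). Since d mod 4 = 1, disc(K) = 237.
Check p | disc: 237 mod 19 = 9.
p does not divide disc. Compute Legendre symbol (d/p):
9^((19-1)/2) mod 19 = 1
(d/p) = 1, so p splits: (p) = P*P' with e=1, f=1, g=2.
Therefore p is split.

split


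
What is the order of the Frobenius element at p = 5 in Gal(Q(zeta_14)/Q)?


The Frobenius at p in Gal(Q(zeta_n)/Q) = (Z/nZ)* is the class of p, so its order is ord_14(5), the smallest k >= 1 with 5^k = 1 mod 14.
n = 14 = 2 * 7, phi(14) = 6; the order divides phi(n).
Divisors of 6: 1, 2, 3, 6
Repeated squaring mod 14: 5^1 = 5, 5^2 = 11, 5^4 = 9
Test divisors in increasing order:
  k=1: 5^1 = 5 mod 14
  k=2: 5^2 = 11 mod 14
  k=3: 5^3 = 11 * 5 = 13 mod 14
  k=6: 5^6 = 9 * 11 = 1 mod 14  <- first divisor giving 1
Order = 6

6


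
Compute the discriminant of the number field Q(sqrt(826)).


For K = Q(sqrt(d)) with d squarefree: disc(K) = d if d = 1 mod 4, and disc(K) = 4d if d = 2 or 3 mod 4.
Here d = 826, and d mod 4 = 2.
d = 2 mod 4, not 1 (O_K = Z[sqrt(d)]), so disc(K) = 4d = 4 * (826) = 3304

3304


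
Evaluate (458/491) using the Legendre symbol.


p = 491 is prime, so compute (458/491) with the reciprocity algorithm (Jacobi-symbol steps: pull out 2s via (2/n), flip via reciprocity, reduce):
  pull out 2: (2/491) = -1  (since 491 mod 8 = 3)
  reciprocity: (229/491) -> +(491/229)
  reduce: (33/229)
  reciprocity: (33/229) -> +(229/33)
  reduce: (31/33)
  reciprocity: (31/33) -> +(33/31)
  reduce: (2/31)
  pull out 2: (2/31) = +1  (since 31 mod 8 = 7)
  (1/31) = 1
Product of signs = -1
(458/491) = -1

-1


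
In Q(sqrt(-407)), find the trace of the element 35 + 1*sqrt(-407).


Tr(a + b*sqrt(d)) = (a + b*sqrt(d)) + (a - b*sqrt(d)) = 2a
= 2 * (35)
= 70

70


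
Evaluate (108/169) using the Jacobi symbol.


Compute (108/169) via quadratic reciprocity:
  pull out 2: (2/169) = +1  (since 169 mod 8 = 1)
  pull out 2: (2/169) = +1  (since 169 mod 8 = 1)
  reciprocity: (27/169) -> +(169/27)
  reduce: (7/27)
  reciprocity: (7/27) -> -(27/7)
  reduce: (6/7)
  pull out 2: (2/7) = +1  (since 7 mod 8 = 7)
  reciprocity: (3/7) -> -(7/3)
  reduce: (1/3)
  (1/3) = 1
Product of signs = 1

1


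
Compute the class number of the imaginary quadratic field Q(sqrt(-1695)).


K = Q(sqrt(-1695)). d mod 4 = 1, so D = disc(K) = d = -1695
h(K) equals the number of primitive reduced positive-definite forms (a, b, c) = a*x^2 + b*x*y + c*y^2 with b^2 - 4ac = D,
where reduced means |b| <= a <= c, with b >= 0 whenever |b| = a or a = c, and primitive means gcd(a, b, c) = 1.
Reduced forces 3a^2 <= |D| = 1695, so 1 <= a <= 23; b must have the parity of D, and c = (b^2 - D)/(4a) must be an integer >= a.
Enumerate a = 1..23, b in [-a, a]:
  a=1: (1, 1, 424)  [1]
  a=2: (2, -1, 212), (2, 1, 212)  [2]
  a=3: (3, 3, 142)  [1]
  a=4: (4, -1, 106), (4, 1, 106)  [2]
  a=5: (5, 5, 86)  [1]
  a=6: (6, -3, 71), (6, 3, 71)  [2]
  a=7: none
  a=8: (8, -1, 53), (8, 1, 53)  [2]
  a=9: none
  a=10: (10, -5, 43), (10, 5, 43)  [2]
  a=11: none
  a=12: (12, -9, 37), (12, 9, 37)  [2]
  a=13..14: none
  a=15: (15, 15, 32)  [1]
  a=16: (16, -15, 30), (16, 15, 30)  [2]
  a=17..19: none
  a=20: (20, -15, 24), (20, 15, 24)  [2]
  a=21..23: none
Total reduced forms: 1 + 2 + 1 + 2 + 1 + 2 + 2 + 2 + 2 + 1 + 2 + 2 = 20
h = 20

20


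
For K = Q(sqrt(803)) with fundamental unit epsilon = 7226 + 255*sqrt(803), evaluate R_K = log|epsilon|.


epsilon = 7226 + 255*sqrt(803)
= 14451.9999
R = ln(14451.9999)
= 9.5786

9.5786


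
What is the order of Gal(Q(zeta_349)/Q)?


|Gal(Q(zeta_349)/Q)| = phi(349)
= 348

348


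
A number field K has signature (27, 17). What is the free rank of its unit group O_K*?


By Dirichlet's unit theorem:
rank = r1 + r2 - 1
= 27 + 17 - 1
= 43

43


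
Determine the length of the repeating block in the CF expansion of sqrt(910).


Run the CF algorithm for sqrt(910).
a_0 = floor(sqrt(910)) = 30; set m_0=0, q_0=1.
Recurrence: m' = q*a - m,  q' = (d - m'^2)/q,  a' = floor((a_0 + m')/q').
  step 1: m=30, q=10, a=6
  step 2: m=30, q=1, a=60
a_2 = 2*a_0 = 60, so the period closes here.
sqrt(910) = [30; 6, 60]
Period length = 2

2


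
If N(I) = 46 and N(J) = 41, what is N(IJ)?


N(IJ) = N(I) * N(J)
= 46 * 41
= 1886

1886


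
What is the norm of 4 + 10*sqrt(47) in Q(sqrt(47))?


N(a + b*sqrt(d)) = a^2 - d*b^2
= (4)^2 - (47)*(10)^2
= 16 - 4700
= -4684

-4684


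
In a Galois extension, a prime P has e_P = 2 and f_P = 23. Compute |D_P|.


|D_P| = e * f
= 2 * 23
= 46

46


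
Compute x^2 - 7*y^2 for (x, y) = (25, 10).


x^2 - d*y^2
= 25^2 - 7*10^2
= 625 - 700
= -75

-75


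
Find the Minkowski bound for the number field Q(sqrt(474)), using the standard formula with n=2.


d = 474, d mod 4 = 2, so disc(K) = 4d = 1896; |disc(K)| = 1896
Real quadratic field, so n = 2, s = r2 = 0, r1 = 2
M = (n!/n^n) * (4/pi)^s * sqrt(|disc(K)|) = (2!/2^2) * (4/pi)^0 * sqrt(1896)
= 0.5 * 1.000000 * 43.543082
= 21.7715

21.7715


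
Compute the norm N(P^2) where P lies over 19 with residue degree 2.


N(P^a) = p^(a*f)
= 19^(2*2)
= 19^4
= 130321

130321


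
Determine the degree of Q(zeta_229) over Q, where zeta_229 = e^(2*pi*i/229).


The degree equals Euler's totient phi(229).
229 = 229
phi(229) = 228

228


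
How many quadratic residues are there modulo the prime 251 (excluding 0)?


For prime p, the number of non-zero quadratic residues is (p-1)/2.
= (251-1)/2
= 125

125


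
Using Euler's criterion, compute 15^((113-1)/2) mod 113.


p = 113 is prime and the exponent is (p-1)/2 = 56, so by Euler's criterion 15^56 = (15/113) = +1 or -1 mod 113.
Compute by square-and-multiply:
  56 = 32 + 16 + 8 (binary 111000)
  Repeated squaring mod 113: 15^1 = 15, 15^2 = 112, 15^4 = 1, 15^8 = 1, 15^16 = 1, 15^32 = 1
  15^56 = 15^32 * 15^16 * 15^8 = 1 * 1 * 1 mod 113
    1 * 1 = 1 = 1 mod 113
    1 * 1 = 1 = 1 mod 113
  15^56 = 1 mod 113
Result 1: 15 is a quadratic residue mod 113.
15^56 mod 113 = 1

1


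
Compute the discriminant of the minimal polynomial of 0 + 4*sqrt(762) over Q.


The element 0 + 4*sqrt(762) has minimal polynomial:
x^2 + 0*x - 12192
Discriminant = (0)^2 - 4*(-12192)
= 0 + 48768
= 48768

48768


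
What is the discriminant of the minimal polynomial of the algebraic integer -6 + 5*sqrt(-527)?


The element -6 + 5*sqrt(-527) has minimal polynomial:
x^2 + 12*x + 13211
Discriminant = (12)^2 - 4*(13211)
= 144 - 52844
= -52700

-52700


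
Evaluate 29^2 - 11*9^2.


x^2 - d*y^2
= 29^2 - 11*9^2
= 841 - 891
= -50

-50


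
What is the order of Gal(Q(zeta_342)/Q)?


|Gal(Q(zeta_342)/Q)| = phi(342)
= 108

108


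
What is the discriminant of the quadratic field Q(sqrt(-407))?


For K = Q(sqrt(d)) with d squarefree: disc(K) = d if d = 1 mod 4, and disc(K) = 4d if d = 2 or 3 mod 4.
Here d = -407, and d mod 4 = 1.
d = 1 mod 4 (O_K = Z[(1+sqrt(d))/2]), so disc(K) = d = -407

-407


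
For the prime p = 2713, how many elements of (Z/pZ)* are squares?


For prime p, the number of non-zero quadratic residues is (p-1)/2.
= (2713-1)/2
= 1356

1356


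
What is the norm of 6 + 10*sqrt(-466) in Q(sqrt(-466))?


N(a + b*sqrt(d)) = a^2 - d*b^2
= (6)^2 - (-466)*(10)^2
= 36 + 46600
= 46636

46636


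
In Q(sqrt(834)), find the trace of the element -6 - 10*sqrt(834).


Tr(a + b*sqrt(d)) = (a + b*sqrt(d)) + (a - b*sqrt(d)) = 2a
= 2 * (-6)
= -12

-12


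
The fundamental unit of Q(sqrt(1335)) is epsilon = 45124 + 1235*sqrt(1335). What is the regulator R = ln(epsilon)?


epsilon = 45124 + 1235*sqrt(1335)
= 90248.0000
R = ln(90248.0000)
= 11.4103

11.4103


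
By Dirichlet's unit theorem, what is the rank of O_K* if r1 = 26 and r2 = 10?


By Dirichlet's unit theorem:
rank = r1 + r2 - 1
= 26 + 10 - 1
= 35

35


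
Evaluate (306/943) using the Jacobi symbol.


Compute (306/943) via quadratic reciprocity:
  pull out 2: (2/943) = +1  (since 943 mod 8 = 7)
  reciprocity: (153/943) -> +(943/153)
  reduce: (25/153)
  reciprocity: (25/153) -> +(153/25)
  reduce: (3/25)
  reciprocity: (3/25) -> +(25/3)
  reduce: (1/3)
  (1/3) = 1
Product of signs = 1

1


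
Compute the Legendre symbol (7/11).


p = 11 is prime, so compute (7/11) with the reciprocity algorithm (Jacobi-symbol steps: pull out 2s via (2/n), flip via reciprocity, reduce):
  reciprocity: (7/11) -> -(11/7)
  reduce: (4/7)
  pull out 2: (2/7) = +1  (since 7 mod 8 = 7)
  pull out 2: (2/7) = +1  (since 7 mod 8 = 7)
  (1/7) = 1
Product of signs = -1
(7/11) = -1

-1


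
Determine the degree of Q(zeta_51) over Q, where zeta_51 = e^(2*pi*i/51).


The degree equals Euler's totient phi(51).
51 = 3 * 17
phi(51) = 32

32


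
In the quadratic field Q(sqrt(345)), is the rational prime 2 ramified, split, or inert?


K = Q(sqrt(345)). Since d mod 4 = 1, disc(K) = 345.
Check p | disc: 345 mod 2 = 1.
p=2 does not divide disc (d is 1 mod 4). 2 splits iff d = 1 mod 8.
d mod 8 = 1, so (d/2) = 1.
(d/p) = 1, so p splits: (p) = P*P' with e=1, f=1, g=2.
Therefore p is split.

split


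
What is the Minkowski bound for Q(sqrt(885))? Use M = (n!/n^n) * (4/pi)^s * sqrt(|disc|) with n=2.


d = 885, d mod 4 = 1, so disc(K) = d = 885; |disc(K)| = 885
Real quadratic field, so n = 2, s = r2 = 0, r1 = 2
M = (n!/n^n) * (4/pi)^s * sqrt(|disc(K)|) = (2!/2^2) * (4/pi)^0 * sqrt(885)
= 0.5 * 1.000000 * 29.748950
= 14.8745

14.8745


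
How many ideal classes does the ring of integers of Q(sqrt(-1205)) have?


K = Q(sqrt(-1205)). d mod 4 = 3, so D = disc(K) = 4d = -4820
h(K) equals the number of primitive reduced positive-definite forms (a, b, c) = a*x^2 + b*x*y + c*y^2 with b^2 - 4ac = D,
where reduced means |b| <= a <= c, with b >= 0 whenever |b| = a or a = c, and primitive means gcd(a, b, c) = 1.
Reduced forces 3a^2 <= |D| = 4820, so 1 <= a <= 40; b must have the parity of D, and c = (b^2 - D)/(4a) must be an integer >= a.
Enumerate a = 1..40, b in [-a, a]:
  a=1: (1, 0, 1205)  [1]
  a=2: (2, 2, 603)  [1]
  a=3: (3, -2, 402), (3, 2, 402)  [2]
  a=4: none
  a=5: (5, 0, 241)  [1]
  a=6: (6, -2, 201), (6, 2, 201)  [2]
  a=7..8: none
  a=9: (9, -2, 134), (9, 2, 134)  [2]
  a=10: (10, 10, 123)  [1]
  a=11: (11, -8, 111), (11, 8, 111)  [2]
  a=12: none
  a=13: (13, -4, 93), (13, 4, 93)  [2]
  a=14: none
  a=15: (15, -10, 82), (15, 10, 82)  [2]
  a=16: none
  a=17: (17, -12, 73), (17, 12, 73)  [2]
  a=18: (18, -2, 67), (18, 2, 67)  [2]
  a=19: (19, -14, 66), (19, 14, 66)  [2]
  a=20..21: none
  a=22: (22, -14, 57), (22, 14, 57)  [2]
  a=23..25: none
  a=26: (26, -22, 51), (26, 22, 51)  [2]
  a=27: (27, -16, 47), (27, 16, 47)  [2]
  a=28: none
  a=29: (29, -20, 45), (29, 20, 45)  [2]
  a=30: (30, -10, 41), (30, 10, 41)  [2]
  a=31: (31, -4, 39), (31, 4, 39)  [2]
  a=32: none
  a=33: (33, -14, 38), (33, -8, 37), (33, 8, 37), (33, 14, 38)  [4]
  a=34: (34, -22, 39), (34, 22, 39)  [2]
  a=35..40: none
Total reduced forms: 1 + 1 + 2 + 1 + 2 + 2 + 1 + 2 + 2 + 2 + 2 + 2 + 2 + 2 + 2 + 2 + 2 + 2 + 2 + 4 + 2 = 40
h = 40

40


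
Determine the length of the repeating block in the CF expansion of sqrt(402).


Run the CF algorithm for sqrt(402).
a_0 = floor(sqrt(402)) = 20; set m_0=0, q_0=1.
Recurrence: m' = q*a - m,  q' = (d - m'^2)/q,  a' = floor((a_0 + m')/q').
  step 1: m=20, q=2, a=20
  step 2: m=20, q=1, a=40
a_2 = 2*a_0 = 40, so the period closes here.
sqrt(402) = [20; 20, 40]
Period length = 2

2


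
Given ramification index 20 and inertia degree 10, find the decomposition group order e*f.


|D_P| = e * f
= 20 * 10
= 200

200


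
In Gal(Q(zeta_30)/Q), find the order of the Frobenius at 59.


The Frobenius at p in Gal(Q(zeta_n)/Q) = (Z/nZ)* is the class of p, so its order is ord_30(59), the smallest k >= 1 with 59^k = 1 mod 30.
n = 30 = 2 * 3 * 5, phi(30) = 8; the order divides phi(n).
Divisors of 8: 1, 2, 4, 8
Repeated squaring mod 30: 59^1 = 29, 59^2 = 1, 59^4 = 1, 59^8 = 1
Test divisors in increasing order:
  k=1: 59^1 = 29 mod 30
  k=2: 59^2 = 1 mod 30  <- first divisor giving 1
Order = 2

2


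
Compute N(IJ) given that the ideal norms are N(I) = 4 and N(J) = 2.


N(IJ) = N(I) * N(J)
= 4 * 2
= 8

8


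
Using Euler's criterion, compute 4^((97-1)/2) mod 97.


p = 97 is prime and the exponent is (p-1)/2 = 48, so by Euler's criterion 4^48 = (4/97) = +1 or -1 mod 97.
Compute by square-and-multiply:
  48 = 32 + 16 (binary 110000)
  Repeated squaring mod 97: 4^1 = 4, 4^2 = 16, 4^4 = 62, 4^8 = 61, 4^16 = 35, 4^32 = 61
  4^48 = 4^32 * 4^16 = 61 * 35 mod 97
    61 * 35 = 2135 = 1 mod 97
  4^48 = 1 mod 97
Result 1: 4 is a quadratic residue mod 97.
4^48 mod 97 = 1

1


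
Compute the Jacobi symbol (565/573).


Compute (565/573) via quadratic reciprocity:
  reciprocity: (565/573) -> +(573/565)
  reduce: (8/565)
  pull out 2: (2/565) = -1  (since 565 mod 8 = 5)
  pull out 2: (2/565) = -1  (since 565 mod 8 = 5)
  pull out 2: (2/565) = -1  (since 565 mod 8 = 5)
  (1/565) = 1
Product of signs = -1

-1


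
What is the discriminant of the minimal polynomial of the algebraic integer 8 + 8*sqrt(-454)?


The element 8 + 8*sqrt(-454) has minimal polynomial:
x^2 - 16*x + 29120
Discriminant = (-16)^2 - 4*(29120)
= 256 - 116480
= -116224

-116224


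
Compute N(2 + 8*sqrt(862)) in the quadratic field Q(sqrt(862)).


N(a + b*sqrt(d)) = a^2 - d*b^2
= (2)^2 - (862)*(8)^2
= 4 - 55168
= -55164

-55164


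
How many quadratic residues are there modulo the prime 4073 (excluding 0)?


For prime p, the number of non-zero quadratic residues is (p-1)/2.
= (4073-1)/2
= 2036

2036


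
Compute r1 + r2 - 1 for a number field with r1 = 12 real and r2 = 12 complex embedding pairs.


By Dirichlet's unit theorem:
rank = r1 + r2 - 1
= 12 + 12 - 1
= 23

23


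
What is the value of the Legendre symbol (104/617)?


p = 617 is prime, so compute (104/617) with the reciprocity algorithm (Jacobi-symbol steps: pull out 2s via (2/n), flip via reciprocity, reduce):
  pull out 2: (2/617) = +1  (since 617 mod 8 = 1)
  pull out 2: (2/617) = +1  (since 617 mod 8 = 1)
  pull out 2: (2/617) = +1  (since 617 mod 8 = 1)
  reciprocity: (13/617) -> +(617/13)
  reduce: (6/13)
  pull out 2: (2/13) = -1  (since 13 mod 8 = 5)
  reciprocity: (3/13) -> +(13/3)
  reduce: (1/3)
  (1/3) = 1
Product of signs = -1
(104/617) = -1

-1


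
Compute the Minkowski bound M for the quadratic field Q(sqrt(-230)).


d = -230, d mod 4 = 2, so disc(K) = 4d = -920; |disc(K)| = 920
Imaginary quadratic field, so n = 2, s = r2 = 1, r1 = 0
M = (n!/n^n) * (4/pi)^s * sqrt(|disc(K)|) = (2!/2^2) * (4/pi)^1 * sqrt(920)
= 0.5 * 1.273240 * 30.331502
= 19.3096

19.3096


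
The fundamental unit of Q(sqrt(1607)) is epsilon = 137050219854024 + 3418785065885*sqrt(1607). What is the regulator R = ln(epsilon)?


epsilon = 137050219854024 + 3418785065885*sqrt(1607)
= 2.7410e+14
R = ln(2.7410e+14)
= 33.2445

33.2445


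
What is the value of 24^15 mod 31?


p = 31 is prime and the exponent is (p-1)/2 = 15, so by Euler's criterion 24^15 = (24/31) = +1 or -1 mod 31.
Compute by square-and-multiply:
  15 = 8 + 4 + 2 + 1 (binary 1111)
  Repeated squaring mod 31: 24^1 = 24, 24^2 = 18, 24^4 = 14, 24^8 = 10
  24^15 = 24^8 * 24^4 * 24^2 * 24^1 = 10 * 14 * 18 * 24 mod 31
    10 * 14 = 140 = 16 mod 31
    16 * 18 = 288 = 9 mod 31
    9 * 24 = 216 = 30 mod 31
  24^15 = 30 mod 31
Result 30 = p - 1 = -1 mod 31: 24 is a quadratic non-residue mod 31. As a residue in [0, p-1] the value is 30.
24^15 mod 31 = 30

30


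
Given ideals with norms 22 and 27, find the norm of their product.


N(IJ) = N(I) * N(J)
= 22 * 27
= 594

594


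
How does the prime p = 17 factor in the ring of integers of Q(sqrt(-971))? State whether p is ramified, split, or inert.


K = Q(sqrt(-971)). Since d mod 4 = 1, disc(K) = -971.
Check p | disc: -971 mod 17 = 15.
p does not divide disc. Compute Legendre symbol (d/p):
15^((17-1)/2) mod 17 = 1
(d/p) = 1, so p splits: (p) = P*P' with e=1, f=1, g=2.
Therefore p is split.

split


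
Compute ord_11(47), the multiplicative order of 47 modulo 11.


We want ord_11(47), the smallest k >= 1 with 47^k = 1 mod 11.
n = 11 = 11, phi(11) = 10; the order divides phi(n).
Divisors of 10: 1, 2, 5, 10
Repeated squaring mod 11: 47^1 = 3, 47^2 = 9, 47^4 = 4, 47^8 = 5
Test divisors in increasing order:
  k=1: 47^1 = 3 mod 11
  k=2: 47^2 = 9 mod 11
  k=5: 47^5 = 4 * 3 = 1 mod 11  <- first divisor giving 1
Order = 5

5


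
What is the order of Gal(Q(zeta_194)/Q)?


|Gal(Q(zeta_194)/Q)| = phi(194)
= 96

96


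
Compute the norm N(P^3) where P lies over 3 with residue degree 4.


N(P^a) = p^(a*f)
= 3^(3*4)
= 3^12
= 531441

531441


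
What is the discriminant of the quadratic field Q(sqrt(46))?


For K = Q(sqrt(d)) with d squarefree: disc(K) = d if d = 1 mod 4, and disc(K) = 4d if d = 2 or 3 mod 4.
Here d = 46, and d mod 4 = 2.
d = 2 mod 4, not 1 (O_K = Z[sqrt(d)]), so disc(K) = 4d = 4 * (46) = 184

184


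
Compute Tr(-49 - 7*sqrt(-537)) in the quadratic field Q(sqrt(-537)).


Tr(a + b*sqrt(d)) = (a + b*sqrt(d)) + (a - b*sqrt(d)) = 2a
= 2 * (-49)
= -98

-98
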